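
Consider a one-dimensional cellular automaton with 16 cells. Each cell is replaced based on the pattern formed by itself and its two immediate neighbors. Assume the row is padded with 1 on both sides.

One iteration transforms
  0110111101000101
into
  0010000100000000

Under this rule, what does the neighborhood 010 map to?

0

At position 9 the neighborhood is 010; the next row has 0 there.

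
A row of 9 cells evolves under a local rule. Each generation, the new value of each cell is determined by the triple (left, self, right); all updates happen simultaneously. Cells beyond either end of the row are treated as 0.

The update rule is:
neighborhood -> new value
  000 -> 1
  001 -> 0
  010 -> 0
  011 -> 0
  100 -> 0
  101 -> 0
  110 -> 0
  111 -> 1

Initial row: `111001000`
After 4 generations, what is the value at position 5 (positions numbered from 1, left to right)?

010000011
000111000
110010011
000000000
position 5 holds 0

0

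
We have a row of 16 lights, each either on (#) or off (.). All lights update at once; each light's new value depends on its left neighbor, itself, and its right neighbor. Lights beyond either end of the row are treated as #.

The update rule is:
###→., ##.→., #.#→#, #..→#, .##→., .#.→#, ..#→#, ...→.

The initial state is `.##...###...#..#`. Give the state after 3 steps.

#......#...#..#.

#..#.#...#.####.
.######.###....#
#......#...#..#.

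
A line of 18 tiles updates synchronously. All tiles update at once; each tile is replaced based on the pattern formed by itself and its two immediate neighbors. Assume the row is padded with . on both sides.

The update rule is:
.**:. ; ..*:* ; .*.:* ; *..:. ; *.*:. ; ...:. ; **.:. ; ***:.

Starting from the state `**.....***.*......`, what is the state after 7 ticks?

tick 1: ......*....*......
tick 2: .....**...**......
tick 3: ....*....*........
tick 4: ...**...**........
tick 5: ..*....*..........
tick 6: .**...**..........
tick 7: *....*............

*....*............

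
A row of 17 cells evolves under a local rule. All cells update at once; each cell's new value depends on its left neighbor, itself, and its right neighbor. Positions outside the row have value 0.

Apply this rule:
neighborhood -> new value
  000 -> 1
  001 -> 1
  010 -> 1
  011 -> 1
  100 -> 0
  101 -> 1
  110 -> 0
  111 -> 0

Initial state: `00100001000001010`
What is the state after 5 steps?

10001100111001111

step 1: 11101111011111110
step 2: 10011000110000000
step 3: 10110011100111111
step 4: 11100110001100000
step 5: 10001100111001111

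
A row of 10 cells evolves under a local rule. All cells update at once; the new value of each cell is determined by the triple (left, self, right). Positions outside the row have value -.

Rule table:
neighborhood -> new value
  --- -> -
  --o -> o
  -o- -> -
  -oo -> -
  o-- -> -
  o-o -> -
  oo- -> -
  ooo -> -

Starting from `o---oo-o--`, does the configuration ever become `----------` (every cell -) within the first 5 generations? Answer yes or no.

generation 1: ---o------
generation 2: --o-------
generation 3: -o--------
generation 4: o---------
generation 5: ----------
all cells are - at generation 5

yes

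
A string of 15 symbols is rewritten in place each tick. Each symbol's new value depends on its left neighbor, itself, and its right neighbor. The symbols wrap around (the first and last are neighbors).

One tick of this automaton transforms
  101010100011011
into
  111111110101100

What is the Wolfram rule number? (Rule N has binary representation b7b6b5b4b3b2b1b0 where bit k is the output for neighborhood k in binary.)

118

position 14: 111 → 0  (bit 7 = 0)
position 0: 110 → 1  (bit 6 = 1)
position 1: 101 → 1  (bit 5 = 1)
position 7: 100 → 1  (bit 4 = 1)
position 10: 011 → 0  (bit 3 = 0)
position 2: 010 → 1  (bit 2 = 1)
position 9: 001 → 1  (bit 1 = 1)
position 8: 000 → 0  (bit 0 = 0)
bits b7..b0 = 01110110 = 118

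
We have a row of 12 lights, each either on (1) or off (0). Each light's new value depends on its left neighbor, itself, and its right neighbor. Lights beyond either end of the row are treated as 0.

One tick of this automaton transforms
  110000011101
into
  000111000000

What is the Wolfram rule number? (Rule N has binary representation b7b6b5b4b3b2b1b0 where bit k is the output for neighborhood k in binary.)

1

position 8: 111 → 0  (bit 7 = 0)
position 1: 110 → 0  (bit 6 = 0)
position 10: 101 → 0  (bit 5 = 0)
position 2: 100 → 0  (bit 4 = 0)
position 0: 011 → 0  (bit 3 = 0)
position 11: 010 → 0  (bit 2 = 0)
position 6: 001 → 0  (bit 1 = 0)
position 3: 000 → 1  (bit 0 = 1)
bits b7..b0 = 00000001 = 1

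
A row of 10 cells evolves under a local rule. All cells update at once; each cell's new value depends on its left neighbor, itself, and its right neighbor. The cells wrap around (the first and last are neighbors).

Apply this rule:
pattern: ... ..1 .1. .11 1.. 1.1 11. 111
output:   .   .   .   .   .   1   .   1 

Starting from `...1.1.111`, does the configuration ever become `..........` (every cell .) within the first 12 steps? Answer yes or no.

step 1: ....1.1.1.
step 2: .....1.1..
step 3: ......1...
step 4: ..........
all cells are . at step 4

yes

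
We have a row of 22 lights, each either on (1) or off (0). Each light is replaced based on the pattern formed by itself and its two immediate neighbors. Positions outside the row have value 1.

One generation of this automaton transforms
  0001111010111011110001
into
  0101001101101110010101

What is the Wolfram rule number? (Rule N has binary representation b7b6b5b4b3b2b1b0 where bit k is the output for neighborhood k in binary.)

105

position 4: 111 → 0  (bit 7 = 0)
position 6: 110 → 1  (bit 6 = 1)
position 7: 101 → 1  (bit 5 = 1)
position 0: 100 → 0  (bit 4 = 0)
position 3: 011 → 1  (bit 3 = 1)
position 8: 010 → 0  (bit 2 = 0)
position 2: 001 → 0  (bit 1 = 0)
position 1: 000 → 1  (bit 0 = 1)
bits b7..b0 = 01101001 = 105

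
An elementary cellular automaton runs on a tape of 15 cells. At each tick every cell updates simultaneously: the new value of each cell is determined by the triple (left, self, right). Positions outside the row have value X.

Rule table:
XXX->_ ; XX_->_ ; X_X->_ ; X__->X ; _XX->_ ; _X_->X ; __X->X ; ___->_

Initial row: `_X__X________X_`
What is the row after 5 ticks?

_XXXXX_X__X___X

_XXXXX______XX_
______X____X___
X____XXX__XXX_X
_X__X___XX_____
_XXXXX_X__X___X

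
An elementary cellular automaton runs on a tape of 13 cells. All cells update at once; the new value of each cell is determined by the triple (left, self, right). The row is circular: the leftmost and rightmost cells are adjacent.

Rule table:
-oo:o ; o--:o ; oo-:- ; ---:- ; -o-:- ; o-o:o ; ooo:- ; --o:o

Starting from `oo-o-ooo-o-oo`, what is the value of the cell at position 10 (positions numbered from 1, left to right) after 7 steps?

step 1: --o-oo--o-oo-
step 2: -o-oo-oo-oo-o
step 3: o-oo-oo-oo-o-
step 4: -oo-oo-oo-o-o
step 5: oo-oo-oo-o-o-
step 6: o-oo-oo-o-o-o
step 7: -oo-oo-o-o-oo
position 10 holds o

o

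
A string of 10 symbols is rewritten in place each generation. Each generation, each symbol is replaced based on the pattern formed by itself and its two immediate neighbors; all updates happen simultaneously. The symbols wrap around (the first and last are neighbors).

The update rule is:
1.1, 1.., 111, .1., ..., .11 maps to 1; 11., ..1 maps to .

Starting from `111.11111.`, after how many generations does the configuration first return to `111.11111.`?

10

11.11111.1
1.11111.11
.11111.111
11111.111.
1111.111.1
111.111.11
11.111.111
1.111.1111
.111.11111
111.11111.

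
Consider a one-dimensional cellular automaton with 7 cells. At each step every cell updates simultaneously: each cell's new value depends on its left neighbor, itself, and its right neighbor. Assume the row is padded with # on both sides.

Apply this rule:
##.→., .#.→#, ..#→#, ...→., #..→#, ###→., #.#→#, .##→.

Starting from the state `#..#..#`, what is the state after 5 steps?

step 1: .#####.
step 2: #.....#
step 3: .#...#.
step 4: ###.###
step 5: ...#...

...#...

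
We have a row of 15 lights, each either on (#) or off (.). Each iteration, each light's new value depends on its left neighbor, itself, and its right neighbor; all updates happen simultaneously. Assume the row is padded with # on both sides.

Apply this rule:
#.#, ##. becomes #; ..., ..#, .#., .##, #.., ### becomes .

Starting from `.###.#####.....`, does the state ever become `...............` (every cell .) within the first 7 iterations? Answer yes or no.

iteration 1: #..##....#.....
iteration 2: #...#..........
iteration 3: #..............
iteration 4: #..............  (fixed point — unchanged through iteration 7)
iteration 7 is #.............., still not uniform .

no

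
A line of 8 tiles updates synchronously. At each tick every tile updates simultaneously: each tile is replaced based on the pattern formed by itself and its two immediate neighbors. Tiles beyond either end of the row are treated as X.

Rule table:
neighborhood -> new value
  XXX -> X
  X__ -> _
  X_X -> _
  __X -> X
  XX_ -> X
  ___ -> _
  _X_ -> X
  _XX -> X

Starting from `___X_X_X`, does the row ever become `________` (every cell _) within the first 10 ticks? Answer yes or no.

no

tick 1: __XX_X_X
tick 2: _XXX_X_X
tick 3: _XXX_X_X  (fixed point — unchanged through tick 10)
tick 10 is _XXX_X_X, still not uniform _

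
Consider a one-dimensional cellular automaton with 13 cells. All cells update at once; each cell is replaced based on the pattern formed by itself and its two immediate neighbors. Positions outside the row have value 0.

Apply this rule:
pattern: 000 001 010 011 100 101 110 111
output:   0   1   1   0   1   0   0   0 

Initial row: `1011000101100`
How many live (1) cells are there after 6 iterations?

1000101100010
1101100010111
0000010110000
0000110001000
0001001011100
0011111000010
count of 1: 6

6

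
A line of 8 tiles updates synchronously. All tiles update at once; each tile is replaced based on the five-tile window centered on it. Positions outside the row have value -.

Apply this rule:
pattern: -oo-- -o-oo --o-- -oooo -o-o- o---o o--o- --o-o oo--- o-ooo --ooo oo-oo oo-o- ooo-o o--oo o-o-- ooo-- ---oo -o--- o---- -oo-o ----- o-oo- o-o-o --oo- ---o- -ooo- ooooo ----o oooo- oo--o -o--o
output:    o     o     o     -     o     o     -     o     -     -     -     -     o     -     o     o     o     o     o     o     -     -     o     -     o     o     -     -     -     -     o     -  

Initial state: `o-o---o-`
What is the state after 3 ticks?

------oo

tick 1: oooooooo
tick 2: -------o
tick 3: ------oo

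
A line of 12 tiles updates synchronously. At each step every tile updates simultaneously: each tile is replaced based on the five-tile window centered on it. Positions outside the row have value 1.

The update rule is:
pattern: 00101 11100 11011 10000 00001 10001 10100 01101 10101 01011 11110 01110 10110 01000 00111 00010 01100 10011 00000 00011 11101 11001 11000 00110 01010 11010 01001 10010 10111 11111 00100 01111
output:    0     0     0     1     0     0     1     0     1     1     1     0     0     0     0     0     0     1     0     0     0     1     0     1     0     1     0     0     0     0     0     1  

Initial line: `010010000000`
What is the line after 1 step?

110000100000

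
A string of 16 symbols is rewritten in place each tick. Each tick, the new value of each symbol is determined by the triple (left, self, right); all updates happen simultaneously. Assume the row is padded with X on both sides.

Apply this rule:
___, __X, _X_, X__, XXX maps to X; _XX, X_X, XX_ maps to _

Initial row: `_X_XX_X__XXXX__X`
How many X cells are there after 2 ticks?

_X____XXX_XX_XX_
_XXXXX_X________
count of X: 6

6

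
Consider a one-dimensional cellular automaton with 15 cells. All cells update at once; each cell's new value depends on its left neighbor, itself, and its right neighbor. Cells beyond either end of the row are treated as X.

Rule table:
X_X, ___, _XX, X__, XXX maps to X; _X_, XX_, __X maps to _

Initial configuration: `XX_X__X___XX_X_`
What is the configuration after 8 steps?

step 1: X_X_X__XX_X_X_X
step 2: _X_X_X_X_X_X_XX
step 3: X_X_X_X_X_X_XXX
step 4: _X_X_X_X_X_XXXX
step 5: X_X_X_X_X_XXXXX
step 6: _X_X_X_X_XXXXXX
step 7: X_X_X_X_XXXXXXX
step 8: _X_X_X_XXXXXXXX

_X_X_X_XXXXXXXX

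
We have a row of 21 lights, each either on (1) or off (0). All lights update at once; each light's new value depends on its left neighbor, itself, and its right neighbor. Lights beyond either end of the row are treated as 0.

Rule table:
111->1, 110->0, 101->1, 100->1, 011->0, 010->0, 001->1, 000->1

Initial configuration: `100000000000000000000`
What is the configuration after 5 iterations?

iteration 1: 011111111111111111111
iteration 2: 101111111111111111110
iteration 3: 010111111111111111101
iteration 4: 101011111111111111010
iteration 5: 010101111111111110101

010101111111111110101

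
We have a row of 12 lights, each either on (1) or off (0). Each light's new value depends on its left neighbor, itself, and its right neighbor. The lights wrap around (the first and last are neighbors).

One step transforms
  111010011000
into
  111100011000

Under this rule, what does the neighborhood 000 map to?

At position 10 the neighborhood is 000; the next row has 0 there.

0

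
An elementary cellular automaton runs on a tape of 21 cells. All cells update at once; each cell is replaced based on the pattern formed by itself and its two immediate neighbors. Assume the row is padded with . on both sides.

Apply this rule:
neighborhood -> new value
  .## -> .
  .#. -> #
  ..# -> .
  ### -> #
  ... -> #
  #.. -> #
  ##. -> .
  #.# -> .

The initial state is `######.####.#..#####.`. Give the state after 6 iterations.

..##...##...######..#

iteration 1: .####...##..##..###.#
iteration 2: ..##.##...#...#..#..#
iteration 3: #......##.###.##.##.#
iteration 4: ######.....#........#
iteration 5: .####.####.########.#
iteration 6: ..##...##...######..#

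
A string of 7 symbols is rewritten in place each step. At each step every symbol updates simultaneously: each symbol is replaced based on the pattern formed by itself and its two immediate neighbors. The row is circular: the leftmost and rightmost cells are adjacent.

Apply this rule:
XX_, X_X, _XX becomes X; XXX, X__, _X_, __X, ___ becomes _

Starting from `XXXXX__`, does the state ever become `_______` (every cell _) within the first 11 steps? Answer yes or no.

X___X__
_______
all cells are _ at step 2

yes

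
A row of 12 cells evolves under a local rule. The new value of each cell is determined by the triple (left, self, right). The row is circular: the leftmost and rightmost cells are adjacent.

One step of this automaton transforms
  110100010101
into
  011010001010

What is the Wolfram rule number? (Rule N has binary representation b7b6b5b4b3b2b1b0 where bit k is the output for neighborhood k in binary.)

112

position 0: 111 → 0  (bit 7 = 0)
position 1: 110 → 1  (bit 6 = 1)
position 2: 101 → 1  (bit 5 = 1)
position 4: 100 → 1  (bit 4 = 1)
position 11: 011 → 0  (bit 3 = 0)
position 3: 010 → 0  (bit 2 = 0)
position 6: 001 → 0  (bit 1 = 0)
position 5: 000 → 0  (bit 0 = 0)
bits b7..b0 = 01110000 = 112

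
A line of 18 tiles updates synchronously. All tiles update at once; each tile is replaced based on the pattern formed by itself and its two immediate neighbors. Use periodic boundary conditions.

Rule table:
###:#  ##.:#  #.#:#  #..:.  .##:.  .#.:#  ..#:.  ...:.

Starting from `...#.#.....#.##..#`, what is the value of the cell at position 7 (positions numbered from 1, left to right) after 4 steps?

step 1: ...###.....##.#..#
step 2: ....##......###..#
step 3: .....#.......##..#
step 4: .....#........#..#
position 7 holds .

.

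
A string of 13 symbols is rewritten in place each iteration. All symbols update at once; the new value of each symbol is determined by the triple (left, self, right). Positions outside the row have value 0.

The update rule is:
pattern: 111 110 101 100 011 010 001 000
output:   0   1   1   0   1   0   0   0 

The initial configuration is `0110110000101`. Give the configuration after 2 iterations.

iteration 1: 0111110000010
iteration 2: 0100010000000

0100010000000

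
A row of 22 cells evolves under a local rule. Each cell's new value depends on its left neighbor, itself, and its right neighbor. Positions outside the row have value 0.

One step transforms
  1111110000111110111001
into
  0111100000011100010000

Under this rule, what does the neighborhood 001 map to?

At position 9 the neighborhood is 001; the next row has 0 there.

0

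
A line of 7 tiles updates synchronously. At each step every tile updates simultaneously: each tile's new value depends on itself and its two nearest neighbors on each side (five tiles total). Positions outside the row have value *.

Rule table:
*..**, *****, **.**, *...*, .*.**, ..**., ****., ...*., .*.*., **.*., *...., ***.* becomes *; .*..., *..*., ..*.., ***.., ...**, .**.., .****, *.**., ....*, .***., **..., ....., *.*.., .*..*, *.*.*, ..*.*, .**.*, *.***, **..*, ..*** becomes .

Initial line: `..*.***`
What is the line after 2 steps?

...*..*
.**..*.

.**..*.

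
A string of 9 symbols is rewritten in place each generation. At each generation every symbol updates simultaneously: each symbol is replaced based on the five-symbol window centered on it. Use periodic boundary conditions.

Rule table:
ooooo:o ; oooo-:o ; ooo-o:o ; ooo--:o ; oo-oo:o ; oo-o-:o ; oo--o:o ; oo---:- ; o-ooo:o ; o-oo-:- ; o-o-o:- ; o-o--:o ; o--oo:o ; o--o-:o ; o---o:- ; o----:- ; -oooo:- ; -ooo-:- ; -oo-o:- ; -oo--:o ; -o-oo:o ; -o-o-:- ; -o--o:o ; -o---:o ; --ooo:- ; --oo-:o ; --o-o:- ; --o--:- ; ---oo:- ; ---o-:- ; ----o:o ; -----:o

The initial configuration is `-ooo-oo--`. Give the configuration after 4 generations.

generation 1: ---oo-o--
generation 2: oo-o-ooo-
generation 3: --o-oo-oo
generation 4: oo-o--o-o

oo-o--o-o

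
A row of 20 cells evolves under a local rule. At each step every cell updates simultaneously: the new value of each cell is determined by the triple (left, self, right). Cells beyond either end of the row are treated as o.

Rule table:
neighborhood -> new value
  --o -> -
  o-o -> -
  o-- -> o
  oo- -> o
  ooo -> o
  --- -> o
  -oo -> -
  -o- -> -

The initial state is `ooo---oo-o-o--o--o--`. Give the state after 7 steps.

ooooo--o----o--o--o-
oooooo--ooo--o--o---
ooooooo--ooo--o--oo-
oooooooo--ooo--o--o-
ooooooooo--ooo--o---
oooooooooo--ooo--oo-
ooooooooooo--ooo--o-

ooooooooooo--ooo--o-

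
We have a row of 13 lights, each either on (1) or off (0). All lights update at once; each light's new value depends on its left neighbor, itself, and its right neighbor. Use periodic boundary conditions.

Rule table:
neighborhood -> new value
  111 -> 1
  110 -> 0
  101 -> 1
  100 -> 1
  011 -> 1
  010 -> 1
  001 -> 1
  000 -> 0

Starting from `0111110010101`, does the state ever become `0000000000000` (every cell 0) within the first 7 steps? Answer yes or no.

no

1111101111111
1111011111111
1110111111111
1101111111111
1011111111111
0111111111111
1111111111110
step 7 is 1111111111110, still not uniform 0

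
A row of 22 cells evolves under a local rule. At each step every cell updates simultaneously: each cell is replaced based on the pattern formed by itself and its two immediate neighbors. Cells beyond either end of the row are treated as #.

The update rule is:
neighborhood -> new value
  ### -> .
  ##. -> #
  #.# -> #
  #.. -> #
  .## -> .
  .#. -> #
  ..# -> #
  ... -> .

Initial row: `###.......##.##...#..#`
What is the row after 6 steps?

.##.##..#.##.##.##...#

step 1: ..##.....#.##.##.####.
step 2: ##.##...###.##.##...##
step 3: .##.##.#..##.##.##.#..
step 4: #.##.#####.##.##.#####
step 5: ##.##....##.##.##.....
step 6: .##.##..#.##.##.##...#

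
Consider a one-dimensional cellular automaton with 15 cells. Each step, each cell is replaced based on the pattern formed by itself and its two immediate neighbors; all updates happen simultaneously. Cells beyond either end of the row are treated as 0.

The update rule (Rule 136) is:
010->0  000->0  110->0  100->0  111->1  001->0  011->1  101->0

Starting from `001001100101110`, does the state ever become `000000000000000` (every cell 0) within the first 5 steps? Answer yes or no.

000001000001100
000000000001000
000000000000000
all cells are 0 at step 3

yes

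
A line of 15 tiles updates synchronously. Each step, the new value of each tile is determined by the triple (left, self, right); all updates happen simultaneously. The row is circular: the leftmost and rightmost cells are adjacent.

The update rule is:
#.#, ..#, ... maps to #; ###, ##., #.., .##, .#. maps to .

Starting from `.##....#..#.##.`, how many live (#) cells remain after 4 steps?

#...###..#.#...
..##....#.#..##
.#...###.#..#..
#..##...#..#..#
count of #: 6

6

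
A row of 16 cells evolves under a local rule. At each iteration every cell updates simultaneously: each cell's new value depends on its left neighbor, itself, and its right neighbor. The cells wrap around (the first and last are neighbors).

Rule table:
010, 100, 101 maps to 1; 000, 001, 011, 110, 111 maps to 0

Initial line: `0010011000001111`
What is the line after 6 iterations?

0000110010011000

iteration 1: 1011000100000000
iteration 2: 1100100110000000
iteration 3: 0010110001000000
iteration 4: 0011001001100000
iteration 5: 0000101100010000
iteration 6: 0000110010011000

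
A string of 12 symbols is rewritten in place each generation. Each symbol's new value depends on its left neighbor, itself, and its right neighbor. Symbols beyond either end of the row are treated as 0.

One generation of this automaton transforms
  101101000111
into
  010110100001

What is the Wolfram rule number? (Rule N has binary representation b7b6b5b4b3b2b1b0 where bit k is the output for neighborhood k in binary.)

112

position 10: 111 → 0  (bit 7 = 0)
position 3: 110 → 1  (bit 6 = 1)
position 1: 101 → 1  (bit 5 = 1)
position 6: 100 → 1  (bit 4 = 1)
position 2: 011 → 0  (bit 3 = 0)
position 0: 010 → 0  (bit 2 = 0)
position 8: 001 → 0  (bit 1 = 0)
position 7: 000 → 0  (bit 0 = 0)
bits b7..b0 = 01110000 = 112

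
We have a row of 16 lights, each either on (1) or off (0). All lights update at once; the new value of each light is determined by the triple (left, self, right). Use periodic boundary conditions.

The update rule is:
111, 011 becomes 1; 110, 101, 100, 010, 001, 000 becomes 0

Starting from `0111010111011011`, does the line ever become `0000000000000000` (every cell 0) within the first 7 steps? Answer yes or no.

yes

0110000110010010
0100000100000000
0000000000000000
all cells are 0 at step 3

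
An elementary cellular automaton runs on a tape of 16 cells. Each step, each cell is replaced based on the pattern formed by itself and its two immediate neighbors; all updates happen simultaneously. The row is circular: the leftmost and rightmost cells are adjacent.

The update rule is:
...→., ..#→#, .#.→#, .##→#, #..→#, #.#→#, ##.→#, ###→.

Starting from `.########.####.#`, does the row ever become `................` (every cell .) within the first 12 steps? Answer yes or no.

##......###..###
.##....##.####..
####..#####..##.
#..####...######
####..##.##.....
#..#########...#
####.......##.##
...##.....#####.
..####...##...##
###..##.####.###
..#######..###..
.##.....####.##.
step 12 is .##.....####.##., still not uniform .

no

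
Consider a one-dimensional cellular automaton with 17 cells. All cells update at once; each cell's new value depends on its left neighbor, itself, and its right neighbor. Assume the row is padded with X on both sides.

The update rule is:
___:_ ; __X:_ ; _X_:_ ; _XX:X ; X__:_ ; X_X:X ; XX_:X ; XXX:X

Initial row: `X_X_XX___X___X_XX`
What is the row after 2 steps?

step 1: XX_XXX________XXX
step 2: XXXXXX________XXX

XXXXXX________XXX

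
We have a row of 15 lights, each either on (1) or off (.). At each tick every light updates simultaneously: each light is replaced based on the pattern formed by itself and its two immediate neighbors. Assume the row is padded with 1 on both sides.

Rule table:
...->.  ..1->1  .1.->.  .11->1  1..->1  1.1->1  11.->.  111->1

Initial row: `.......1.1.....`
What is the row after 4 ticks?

1.....1.1.1...1
.1...1.1.1.1.11
1.1.1.1.1.1.111
.1.1.1.1.1.1111

.1.1.1.1.1.1111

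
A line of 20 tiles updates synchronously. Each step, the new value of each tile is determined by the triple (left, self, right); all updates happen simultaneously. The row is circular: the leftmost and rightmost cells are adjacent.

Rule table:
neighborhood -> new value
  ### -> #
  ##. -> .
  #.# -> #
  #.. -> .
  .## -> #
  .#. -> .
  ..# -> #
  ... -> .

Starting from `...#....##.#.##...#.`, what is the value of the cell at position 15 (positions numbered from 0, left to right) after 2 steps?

.

..#....##.#.##...#..
.#....##.#.##...#...
position 15 holds .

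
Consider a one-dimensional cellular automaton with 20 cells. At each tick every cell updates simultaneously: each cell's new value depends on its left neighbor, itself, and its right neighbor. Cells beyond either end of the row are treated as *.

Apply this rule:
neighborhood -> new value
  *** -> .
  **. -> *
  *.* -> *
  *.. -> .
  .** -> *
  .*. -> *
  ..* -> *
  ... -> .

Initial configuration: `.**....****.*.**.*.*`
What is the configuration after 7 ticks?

.....**...*....**...

tick 1: ***...**..**********
tick 2: ..*..***.**.........
tick 3: .**.**.****........*
tick 4: ********..*.......**
tick 5: .......*.**......**.
tick 6: ......*****.....****
tick 7: .....**...*....**...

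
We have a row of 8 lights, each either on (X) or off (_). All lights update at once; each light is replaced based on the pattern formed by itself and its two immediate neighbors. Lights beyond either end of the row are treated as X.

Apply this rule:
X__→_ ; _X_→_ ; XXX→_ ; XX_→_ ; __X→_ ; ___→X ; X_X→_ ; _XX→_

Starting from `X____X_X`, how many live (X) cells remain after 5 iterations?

iteration 1: __XX____
iteration 2: _____XX_
iteration 3: _XXX____
iteration 4: _____XX_  (repeats iteration 2; period 2)
iteration 5: _XXX____
count of X: 3

3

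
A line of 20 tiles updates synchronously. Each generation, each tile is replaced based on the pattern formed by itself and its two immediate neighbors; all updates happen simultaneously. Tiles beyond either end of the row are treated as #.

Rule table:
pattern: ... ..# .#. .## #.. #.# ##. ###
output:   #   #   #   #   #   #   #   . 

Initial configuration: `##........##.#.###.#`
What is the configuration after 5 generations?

.###############.###
##.............###..
.###############.###  (repeats generation 1; period 2)
generation 5: .###############.###

.###############.###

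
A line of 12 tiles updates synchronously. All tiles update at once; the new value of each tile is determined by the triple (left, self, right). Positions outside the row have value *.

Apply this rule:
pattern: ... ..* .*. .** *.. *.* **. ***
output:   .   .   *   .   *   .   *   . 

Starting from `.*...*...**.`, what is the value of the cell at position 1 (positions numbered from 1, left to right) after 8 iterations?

.**..**...*.
..**..**..*.
*..**..**.*.
**..**..*.*.
.**..**.*.*.
..**..*.*.*.
*..**.*.*.*.
**..*.*.*.*.
position 1 holds *

*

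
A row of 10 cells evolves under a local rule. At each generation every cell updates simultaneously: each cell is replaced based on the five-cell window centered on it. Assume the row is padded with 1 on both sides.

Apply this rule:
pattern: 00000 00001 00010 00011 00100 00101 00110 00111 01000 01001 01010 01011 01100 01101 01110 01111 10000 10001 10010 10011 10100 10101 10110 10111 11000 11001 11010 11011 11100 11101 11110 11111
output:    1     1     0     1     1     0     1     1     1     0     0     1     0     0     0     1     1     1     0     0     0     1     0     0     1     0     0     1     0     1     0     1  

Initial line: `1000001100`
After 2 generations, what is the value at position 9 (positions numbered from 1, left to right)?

1

0111111000
1011100111
position 9 holds 1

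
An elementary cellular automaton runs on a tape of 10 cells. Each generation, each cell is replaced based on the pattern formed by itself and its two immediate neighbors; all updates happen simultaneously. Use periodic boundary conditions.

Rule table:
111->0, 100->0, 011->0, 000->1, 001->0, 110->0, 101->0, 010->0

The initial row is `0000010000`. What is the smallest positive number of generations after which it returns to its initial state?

2

1111000111
0000010000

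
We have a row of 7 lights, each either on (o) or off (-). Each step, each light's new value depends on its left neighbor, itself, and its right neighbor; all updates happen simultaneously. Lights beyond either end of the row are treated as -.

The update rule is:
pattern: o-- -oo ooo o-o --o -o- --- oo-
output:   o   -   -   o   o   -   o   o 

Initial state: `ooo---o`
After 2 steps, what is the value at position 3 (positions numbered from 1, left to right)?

-

--oooo-
oo---oo
position 3 holds -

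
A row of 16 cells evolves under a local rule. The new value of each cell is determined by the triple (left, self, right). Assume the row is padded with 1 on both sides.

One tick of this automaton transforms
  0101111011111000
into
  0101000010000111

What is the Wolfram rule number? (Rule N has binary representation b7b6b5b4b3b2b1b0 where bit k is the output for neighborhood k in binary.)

position 4: 111 → 0  (bit 7 = 0)
position 6: 110 → 0  (bit 6 = 0)
position 0: 101 → 0  (bit 5 = 0)
position 13: 100 → 1  (bit 4 = 1)
position 3: 011 → 1  (bit 3 = 1)
position 1: 010 → 1  (bit 2 = 1)
position 15: 001 → 1  (bit 1 = 1)
position 14: 000 → 1  (bit 0 = 1)
bits b7..b0 = 00011111 = 31

31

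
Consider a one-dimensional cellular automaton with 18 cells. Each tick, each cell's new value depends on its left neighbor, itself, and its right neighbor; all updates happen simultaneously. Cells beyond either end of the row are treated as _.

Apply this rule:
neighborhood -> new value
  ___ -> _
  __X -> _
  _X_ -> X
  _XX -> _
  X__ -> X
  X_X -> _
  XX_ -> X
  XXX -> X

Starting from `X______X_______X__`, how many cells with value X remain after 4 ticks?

5

XX_____XX______XX_
_XX_____XX______XX
__XX_____XX______X
___XX_____XX_____X
count of X: 5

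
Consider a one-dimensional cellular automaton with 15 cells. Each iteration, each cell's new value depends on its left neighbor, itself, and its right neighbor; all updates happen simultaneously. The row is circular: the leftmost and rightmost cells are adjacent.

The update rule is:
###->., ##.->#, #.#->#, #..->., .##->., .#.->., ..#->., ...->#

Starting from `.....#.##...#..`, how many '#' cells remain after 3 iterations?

iteration 1: ####..#.#.#...#
iteration 2: ...#...#.#..#..
iteration 3: ##...#..#.....#
count of #: 5

5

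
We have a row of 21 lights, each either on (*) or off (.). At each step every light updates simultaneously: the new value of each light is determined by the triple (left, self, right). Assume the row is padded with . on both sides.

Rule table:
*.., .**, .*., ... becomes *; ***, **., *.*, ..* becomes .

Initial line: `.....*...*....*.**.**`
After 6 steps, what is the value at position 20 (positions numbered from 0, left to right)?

*

****.***.****.*.*..*.
*....*...*....*.**.**
****.***.****.*.*..*.  (repeats step 1; period 2)
step 6: *....*...*....*.**.**
position 20 holds *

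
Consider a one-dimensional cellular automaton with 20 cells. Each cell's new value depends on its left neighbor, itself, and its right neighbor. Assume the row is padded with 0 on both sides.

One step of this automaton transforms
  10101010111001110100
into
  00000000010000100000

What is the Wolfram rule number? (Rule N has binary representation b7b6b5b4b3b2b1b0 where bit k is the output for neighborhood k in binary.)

position 9: 111 → 1  (bit 7 = 1)
position 10: 110 → 0  (bit 6 = 0)
position 1: 101 → 0  (bit 5 = 0)
position 11: 100 → 0  (bit 4 = 0)
position 8: 011 → 0  (bit 3 = 0)
position 0: 010 → 0  (bit 2 = 0)
position 12: 001 → 0  (bit 1 = 0)
position 19: 000 → 0  (bit 0 = 0)
bits b7..b0 = 10000000 = 128

128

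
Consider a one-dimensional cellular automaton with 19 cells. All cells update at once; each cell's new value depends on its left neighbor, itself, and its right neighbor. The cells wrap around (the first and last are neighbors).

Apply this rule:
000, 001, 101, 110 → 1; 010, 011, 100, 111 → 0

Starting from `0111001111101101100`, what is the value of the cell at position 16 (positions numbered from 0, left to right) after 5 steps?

0

1001010000110110101
1010100111011011010
0101001001101101101
1010010010110110110
0100100101011011011
position 16 holds 0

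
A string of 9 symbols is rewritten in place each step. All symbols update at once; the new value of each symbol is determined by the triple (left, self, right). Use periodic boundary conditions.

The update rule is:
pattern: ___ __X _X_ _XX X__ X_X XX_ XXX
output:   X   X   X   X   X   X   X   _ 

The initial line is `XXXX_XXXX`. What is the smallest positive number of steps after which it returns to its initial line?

2

step 1: ___XXX___
step 2: XXXX_XXXX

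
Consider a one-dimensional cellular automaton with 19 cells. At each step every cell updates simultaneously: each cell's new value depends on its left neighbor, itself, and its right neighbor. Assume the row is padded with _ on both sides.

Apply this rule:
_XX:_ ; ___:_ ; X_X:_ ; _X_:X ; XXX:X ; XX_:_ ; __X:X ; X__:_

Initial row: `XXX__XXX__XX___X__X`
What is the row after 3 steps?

step 1: _X__X_X__X____XX_XX
step 2: XX_XX_X_XX___X_____
step 3: ______X_____XX_____

______X_____XX_____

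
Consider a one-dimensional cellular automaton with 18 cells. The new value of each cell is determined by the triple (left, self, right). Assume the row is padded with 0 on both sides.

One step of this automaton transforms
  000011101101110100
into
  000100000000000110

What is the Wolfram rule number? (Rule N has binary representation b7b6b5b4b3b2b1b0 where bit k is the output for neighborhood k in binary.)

position 5: 111 → 0  (bit 7 = 0)
position 6: 110 → 0  (bit 6 = 0)
position 7: 101 → 0  (bit 5 = 0)
position 16: 100 → 1  (bit 4 = 1)
position 4: 011 → 0  (bit 3 = 0)
position 15: 010 → 1  (bit 2 = 1)
position 3: 001 → 1  (bit 1 = 1)
position 0: 000 → 0  (bit 0 = 0)
bits b7..b0 = 00010110 = 22

22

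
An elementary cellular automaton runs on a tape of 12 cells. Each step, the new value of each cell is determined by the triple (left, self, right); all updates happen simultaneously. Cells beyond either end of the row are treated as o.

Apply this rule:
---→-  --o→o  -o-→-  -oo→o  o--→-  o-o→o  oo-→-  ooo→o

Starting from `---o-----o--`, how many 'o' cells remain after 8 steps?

--o-----o--o
-o-----o--oo
o-----o--ooo
-----o--oooo
----o--ooooo
---o--oooooo
--o--ooooooo
-o--oooooooo
count of o: 9

9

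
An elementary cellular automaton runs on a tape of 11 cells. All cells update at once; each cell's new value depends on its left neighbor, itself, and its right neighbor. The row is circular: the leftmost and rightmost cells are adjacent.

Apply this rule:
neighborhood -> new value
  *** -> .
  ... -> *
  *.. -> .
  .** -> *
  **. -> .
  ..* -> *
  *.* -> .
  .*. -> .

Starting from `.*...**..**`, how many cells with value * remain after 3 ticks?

5

...***..**.
****...**..
*....***..*
count of *: 5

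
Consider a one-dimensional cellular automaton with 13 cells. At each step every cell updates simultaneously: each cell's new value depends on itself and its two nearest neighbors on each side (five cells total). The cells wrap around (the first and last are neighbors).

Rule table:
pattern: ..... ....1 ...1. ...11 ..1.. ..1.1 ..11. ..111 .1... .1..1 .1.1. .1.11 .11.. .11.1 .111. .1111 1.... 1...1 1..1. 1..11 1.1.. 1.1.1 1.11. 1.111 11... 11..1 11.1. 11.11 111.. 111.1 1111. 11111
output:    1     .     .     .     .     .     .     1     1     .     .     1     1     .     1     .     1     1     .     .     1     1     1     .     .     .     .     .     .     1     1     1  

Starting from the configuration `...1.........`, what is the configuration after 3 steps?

....11..1111.

1...111111111
..1.1.1111111
....11..1111.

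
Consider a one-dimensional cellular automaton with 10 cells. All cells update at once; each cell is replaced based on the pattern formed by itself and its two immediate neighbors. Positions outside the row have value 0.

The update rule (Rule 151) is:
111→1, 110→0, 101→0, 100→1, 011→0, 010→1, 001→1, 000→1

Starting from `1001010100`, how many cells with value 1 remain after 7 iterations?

iteration 1: 1111010111
iteration 2: 0110010010
iteration 3: 1001111111
iteration 4: 1110111110
iteration 5: 0100011101
iteration 6: 1111101001
iteration 7: 0111001111
count of 1: 7

7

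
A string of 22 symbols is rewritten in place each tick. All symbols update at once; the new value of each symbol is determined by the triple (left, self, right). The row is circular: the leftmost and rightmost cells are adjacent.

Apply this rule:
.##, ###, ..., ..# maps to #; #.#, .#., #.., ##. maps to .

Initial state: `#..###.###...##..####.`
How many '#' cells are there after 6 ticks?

..###..##..###..####..
####..##..###..####..#
###..##..###..####..##
##..##..###..####..###
#..##..###..####..####
..##..###..####..#####
count of #: 14

14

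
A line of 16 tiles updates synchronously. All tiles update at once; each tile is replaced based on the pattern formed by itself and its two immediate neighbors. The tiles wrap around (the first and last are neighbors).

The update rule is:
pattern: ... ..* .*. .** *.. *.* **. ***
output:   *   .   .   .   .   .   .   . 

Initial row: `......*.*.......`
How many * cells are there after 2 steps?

3

*****.....******
......***.......
count of *: 3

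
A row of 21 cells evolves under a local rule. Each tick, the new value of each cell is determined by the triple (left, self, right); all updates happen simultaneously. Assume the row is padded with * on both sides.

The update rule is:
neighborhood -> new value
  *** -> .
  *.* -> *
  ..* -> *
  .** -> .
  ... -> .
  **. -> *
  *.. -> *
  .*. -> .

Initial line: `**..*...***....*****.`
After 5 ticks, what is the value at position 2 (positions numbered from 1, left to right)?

.***.*.*..**..*....**
*..**.*.**.***.*..*..
***.**.*.**..**.**.**
..**.**.*.***.**.**..
**.**.**.*..**.**.***
position 2 holds *

*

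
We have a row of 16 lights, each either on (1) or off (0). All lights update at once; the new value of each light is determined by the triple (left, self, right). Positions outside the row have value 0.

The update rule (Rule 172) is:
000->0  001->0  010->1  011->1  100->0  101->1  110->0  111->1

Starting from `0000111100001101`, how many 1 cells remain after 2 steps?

0000111000001011
0000110000001110
count of 1: 5

5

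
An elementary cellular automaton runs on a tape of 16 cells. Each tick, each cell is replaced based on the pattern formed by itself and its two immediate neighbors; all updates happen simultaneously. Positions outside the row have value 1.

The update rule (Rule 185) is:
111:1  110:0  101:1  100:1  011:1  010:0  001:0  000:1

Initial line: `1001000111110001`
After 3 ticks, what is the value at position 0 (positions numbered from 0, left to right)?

0

0100110111101101
1010101111011011
0101011110110111
position 0 holds 0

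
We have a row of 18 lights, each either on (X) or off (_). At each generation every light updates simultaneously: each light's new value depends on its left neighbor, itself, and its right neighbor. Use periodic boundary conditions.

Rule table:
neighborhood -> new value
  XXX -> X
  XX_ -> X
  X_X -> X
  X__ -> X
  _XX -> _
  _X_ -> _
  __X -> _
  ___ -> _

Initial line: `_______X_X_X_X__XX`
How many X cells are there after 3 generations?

X_______X_X_X_X__X
XX_______X_X_X_X__
_XX_______X_X_X_X_
count of X: 6

6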